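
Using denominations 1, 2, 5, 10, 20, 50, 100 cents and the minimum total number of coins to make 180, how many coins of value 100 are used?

Greedy: take as many of the largest coin as possible, then repeat with the remainder.
180 − 1×100→80 − 1×50→30 − 1×20→10 − 1×10→0
Count of 100: 1

1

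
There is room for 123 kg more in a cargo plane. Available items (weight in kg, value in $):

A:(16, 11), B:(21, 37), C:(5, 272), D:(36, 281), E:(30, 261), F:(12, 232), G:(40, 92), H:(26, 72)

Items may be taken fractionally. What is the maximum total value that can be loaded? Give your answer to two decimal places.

1150.20

Sort by value per unit weight and fill in that order.
Order: C (272/5=54.40) > F (232/12=19.33) > E (261/30=8.70) > D (281/36=7.81) > H (72/26=2.77) > G (92/40=2.30) > B (37/21=1.76) > A (11/16=0.69)
Fill: take C (5 @ 272) → take F (12 @ 232) → take E (30 @ 261) → take D (36 @ 281) → take H (26 @ 72) → take 14/40 of G → 32.20; 123/123 used.
Total value = 1150.20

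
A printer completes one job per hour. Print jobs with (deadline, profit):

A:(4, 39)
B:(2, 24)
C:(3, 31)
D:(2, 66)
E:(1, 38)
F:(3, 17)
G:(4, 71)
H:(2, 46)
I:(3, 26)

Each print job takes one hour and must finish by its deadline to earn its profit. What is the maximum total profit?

222

Take jobs in profit order; each goes to the latest open slot no later than its deadline.
By profit: G(d4,71), D(d2,66), H(d2,46), A(d4,39), E(d1,38), C(d3,31), I(d3,26), B(d2,24), F(d3,17)
G→slot 4; D→slot 2; H→slot 1; A→slot 3; E skipped; C skipped; I skipped; B skipped; F skipped.
Profit = 46 + 66 + 39 + 71 = 222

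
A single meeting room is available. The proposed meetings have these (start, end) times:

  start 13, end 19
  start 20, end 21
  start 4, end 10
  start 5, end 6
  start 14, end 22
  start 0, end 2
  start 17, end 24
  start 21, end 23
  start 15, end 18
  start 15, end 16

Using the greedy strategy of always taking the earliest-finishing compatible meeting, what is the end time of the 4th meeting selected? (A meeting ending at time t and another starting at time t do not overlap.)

Order by finish time; keep every interval that doesn't clash with the previous kept one.
Sorted by end: (0,2)  (5,6)  (4,10)  (15,16)  (15,18)  (13,19)  (20,21)  (14,22)  (21,23)  (17,24)
take (0,2); take (5,6); take (15,16); skip (13,19); take (20,21); take (21,23).
Selected: (0,2) (5,6) (15,16) (20,21) (21,23)

21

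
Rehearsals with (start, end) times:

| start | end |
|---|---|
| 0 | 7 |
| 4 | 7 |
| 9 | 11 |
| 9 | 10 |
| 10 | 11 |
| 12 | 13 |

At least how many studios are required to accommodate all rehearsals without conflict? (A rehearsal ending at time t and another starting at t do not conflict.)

Count concurrent intervals with a sweep; the peak is the room count.
Events (time:±→running): 0:+→1 4:+→2 … peak 2.

2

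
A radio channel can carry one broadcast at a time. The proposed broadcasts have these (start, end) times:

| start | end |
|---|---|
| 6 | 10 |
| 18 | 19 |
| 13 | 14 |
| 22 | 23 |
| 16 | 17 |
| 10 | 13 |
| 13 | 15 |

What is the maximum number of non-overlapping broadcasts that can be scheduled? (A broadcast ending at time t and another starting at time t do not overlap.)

Sorted by end: (6,10)  (10,13)  (13,14)  (13,15)  (16,17)  (18,19)  (22,23)
take (6,10); take (10,13); take (13,14); take (16,17); take (18,19); take (22,23).
Selected 6 broadcasts.

6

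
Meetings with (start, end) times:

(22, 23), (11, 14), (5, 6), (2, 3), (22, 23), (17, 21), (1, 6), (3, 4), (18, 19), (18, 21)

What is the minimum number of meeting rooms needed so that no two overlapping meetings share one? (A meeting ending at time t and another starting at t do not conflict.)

Count concurrent intervals with a sweep; the peak is the room count.
Events (time:±→running): 1:+→1 2:+→2 3:-→1 3:+→2 4:-→1 5:+→2 6:-→1 6:-→0 11:+→1 14:-→0 17:+→1 18:+→2 18:+→3 … peak 3.

3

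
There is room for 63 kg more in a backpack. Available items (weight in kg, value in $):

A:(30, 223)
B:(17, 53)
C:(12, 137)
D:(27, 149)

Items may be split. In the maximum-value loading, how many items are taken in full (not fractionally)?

Ratios (sorted): C 11.42, A 7.43, D 5.52, B 3.12
take C (12 @ 137); take A (30 @ 223); take 21/27 of D → 115.89. Capacity used 63/63.
2 item(s) taken whole; one partial (take 21/27 of D).

2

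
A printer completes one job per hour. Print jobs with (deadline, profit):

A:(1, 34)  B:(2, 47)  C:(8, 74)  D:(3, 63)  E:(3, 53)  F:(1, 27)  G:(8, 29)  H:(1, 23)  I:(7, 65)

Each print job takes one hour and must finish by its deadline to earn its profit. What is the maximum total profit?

331

Profit order: C=74 I=65 D=63 E=53 B=47 A=34 G=29 F=27 H=23
Assign: C→slot 8, I→slot 7, D→slot 3, E→slot 2, B→slot 1, A skipped, G→slot 6, F skipped, H skipped.
Slots: [1:B] [2:E] [3:D] [6:G] [7:I] [8:C]
Profit = 47 + 53 + 63 + 29 + 65 + 74 = 331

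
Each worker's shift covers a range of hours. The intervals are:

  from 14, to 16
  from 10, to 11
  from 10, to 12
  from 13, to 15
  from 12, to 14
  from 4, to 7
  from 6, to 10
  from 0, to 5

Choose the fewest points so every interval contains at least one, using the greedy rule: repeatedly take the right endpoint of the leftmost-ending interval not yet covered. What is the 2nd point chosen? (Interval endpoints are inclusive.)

10

Sort by right endpoint; whenever an interval is uncovered, place a point at its right end.
Sorted: [0,5] [4,7] [6,10] [10,11] [10,12] [12,14] [13,15] [14,16]
{[0,5],[4,7]} hit by 5; {[6,10],[10,11],[10,12]} hit by 10; {[12,14],[13,15],[14,16]} hit by 14.
Points: 5, 10, 14 (3 total).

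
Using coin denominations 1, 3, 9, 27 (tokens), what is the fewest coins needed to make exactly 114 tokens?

6

Use the largest denomination that fits, subtract, and repeat.
114 = 4×27 + 2×3
Total coins = 4 + 2 = 6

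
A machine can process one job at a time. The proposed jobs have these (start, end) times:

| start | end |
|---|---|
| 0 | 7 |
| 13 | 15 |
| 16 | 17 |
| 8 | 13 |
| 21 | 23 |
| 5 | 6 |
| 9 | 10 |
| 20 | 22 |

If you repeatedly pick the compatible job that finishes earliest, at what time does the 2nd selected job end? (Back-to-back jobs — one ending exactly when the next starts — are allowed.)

Greedy by earliest finish: after sorting by end time, pick each interval compatible with the last pick.
By end time: (5,6), (0,7), (9,10), (8,13), (13,15), (16,17), (20,22), (21,23).
Pick (5,6); next start ≥ 6 → (9,10); next start ≥ 10 → (13,15); next start ≥ 15 → (16,17); next start ≥ 17 → (20,22).
Selected: (5,6) (9,10) (13,15) (16,17) (20,22)

10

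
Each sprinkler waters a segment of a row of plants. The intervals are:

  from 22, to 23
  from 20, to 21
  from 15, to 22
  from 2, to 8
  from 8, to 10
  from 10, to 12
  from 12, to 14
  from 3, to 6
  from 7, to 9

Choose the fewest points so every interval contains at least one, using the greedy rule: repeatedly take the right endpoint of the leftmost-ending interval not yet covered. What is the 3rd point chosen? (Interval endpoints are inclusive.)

12

By right end: [3,6]  [2,8]  [7,9]  [8,10]  [10,12]  [12,14]  [20,21]  [15,22]  [22,23]
[3,6] uncovered → point at 6; [7,9] uncovered → point at 9; [10,12] uncovered → point at 12; [20,21] uncovered → point at 21; [22,23] uncovered → point at 23.
Points: 6, 9, 12, 21, 23 (5 total).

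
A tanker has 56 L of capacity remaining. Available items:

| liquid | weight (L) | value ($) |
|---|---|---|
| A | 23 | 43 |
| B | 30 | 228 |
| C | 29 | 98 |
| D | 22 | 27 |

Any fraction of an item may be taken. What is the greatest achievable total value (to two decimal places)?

315.86

Order: B (228/30=7.60) > C (98/29=3.38) > A (43/23=1.87) > D (27/22=1.23)
Fill: take B (30 @ 228) → take 26/29 of C → 87.86; 56/56 used.
Total value = 315.86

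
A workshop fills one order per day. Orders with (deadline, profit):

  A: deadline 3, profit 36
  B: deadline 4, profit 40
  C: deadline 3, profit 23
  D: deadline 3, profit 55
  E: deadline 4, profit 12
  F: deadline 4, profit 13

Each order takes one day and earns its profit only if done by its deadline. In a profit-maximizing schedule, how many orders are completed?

Profit order: D=55 B=40 A=36 C=23 F=13 E=12
Assign: D→slot 3, B→slot 4, A→slot 2, C→slot 1, F skipped, E skipped.
Slots: [1:C] [2:A] [3:D] [4:B]
4 of 6 scheduled.

4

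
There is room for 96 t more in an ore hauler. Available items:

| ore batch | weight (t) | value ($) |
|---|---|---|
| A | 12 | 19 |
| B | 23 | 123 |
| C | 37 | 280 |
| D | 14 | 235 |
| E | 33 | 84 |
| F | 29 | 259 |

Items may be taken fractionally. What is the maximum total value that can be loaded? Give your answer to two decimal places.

Greedy by value/weight ratio, highest first.
Order: D (235/14=16.79) > F (259/29=8.93) > C (280/37=7.57) > B (123/23=5.35) > E (84/33=2.55) > A (19/12=1.58)
Fill: take D (14 @ 235) → take F (29 @ 259) → take C (37 @ 280) → take 16/23 of B → 85.57; 96/96 used.
Total value = 859.57

859.57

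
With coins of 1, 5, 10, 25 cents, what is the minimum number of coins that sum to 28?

28 = 1×25 + 3×1
Total coins = 1 + 3 = 4

4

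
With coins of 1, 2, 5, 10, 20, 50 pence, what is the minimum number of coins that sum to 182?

6

Greedy: take as many of the largest coin as possible, then repeat with the remainder.
182 − 3×50→32 − 1×20→12 − 1×10→2 − 1×2→0
Total coins = 3 + 1 + 1 + 1 = 6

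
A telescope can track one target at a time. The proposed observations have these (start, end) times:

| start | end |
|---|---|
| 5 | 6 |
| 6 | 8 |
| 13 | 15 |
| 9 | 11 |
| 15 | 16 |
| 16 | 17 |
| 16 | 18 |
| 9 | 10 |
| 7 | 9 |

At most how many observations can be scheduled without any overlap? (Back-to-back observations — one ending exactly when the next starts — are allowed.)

6

Greedy by earliest finish: after sorting by end time, pick each interval compatible with the last pick.
Sorted by end: (5,6)  (6,8)  (7,9)  (9,10)  (9,11)  (13,15)  (15,16)  (16,17)  (16,18)
take (5,6); take (6,8); skip (7,9); take (9,10); take (13,15); take (15,16); take (16,17).
Selected 6 observations.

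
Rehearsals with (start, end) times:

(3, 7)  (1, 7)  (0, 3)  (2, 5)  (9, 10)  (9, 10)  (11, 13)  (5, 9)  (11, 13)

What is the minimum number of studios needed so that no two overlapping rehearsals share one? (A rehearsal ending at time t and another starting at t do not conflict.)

3

The answer is the maximum number of intervals overlapping at any instant.
Events (time:±→running): 0:+→1 1:+→2 2:+→3 … peak 3.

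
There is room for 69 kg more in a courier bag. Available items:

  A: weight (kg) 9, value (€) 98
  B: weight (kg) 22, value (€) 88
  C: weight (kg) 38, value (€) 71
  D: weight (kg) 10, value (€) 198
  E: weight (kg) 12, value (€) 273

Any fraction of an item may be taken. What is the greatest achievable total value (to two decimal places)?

Greedy by value/weight ratio, highest first.
Order: E (273/12=22.75) > D (198/10=19.80) > A (98/9=10.89) > B (88/22=4.00) > C (71/38=1.87)
Fill: take E (12 @ 273) → take D (10 @ 198) → take A (9 @ 98) → take B (22 @ 88) → take 16/38 of C → 29.89; 69/69 used.
Total value = 686.89

686.89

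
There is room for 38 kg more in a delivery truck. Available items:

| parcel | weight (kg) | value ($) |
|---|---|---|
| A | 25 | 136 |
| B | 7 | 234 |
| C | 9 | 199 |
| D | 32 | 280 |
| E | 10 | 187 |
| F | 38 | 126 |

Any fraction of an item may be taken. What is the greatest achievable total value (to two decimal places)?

725.00

Ratios (sorted): B 33.43, C 22.11, E 18.70, D 8.75, A 5.44, F 3.32
take B (7 @ 234); take C (9 @ 199); take E (10 @ 187); take 12/32 of D → 105.00. Capacity used 38/38.
Total value = 725.00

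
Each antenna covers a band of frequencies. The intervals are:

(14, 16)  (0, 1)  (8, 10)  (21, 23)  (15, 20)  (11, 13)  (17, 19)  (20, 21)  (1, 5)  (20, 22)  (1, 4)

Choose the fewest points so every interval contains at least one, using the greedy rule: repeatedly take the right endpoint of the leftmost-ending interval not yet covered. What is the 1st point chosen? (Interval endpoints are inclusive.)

1

Sorted: [0,1] [1,4] [1,5] [8,10] [11,13] [14,16] [17,19] [15,20] [20,21] [20,22] [21,23]
{[0,1],[1,4],[1,5]} hit by 1; {[8,10]} hit by 10; {[11,13]} hit by 13; {[14,16]} hit by 16; {[17,19],[15,20]} hit by 19; {[20,21],[20,22],[21,23]} hit by 21.
Points: 1, 10, 13, 16, 19, 21 (6 total).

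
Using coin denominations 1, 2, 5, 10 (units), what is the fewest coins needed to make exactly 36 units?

5

36 = 3×10 + 1×5 + 1×1
Total coins = 3 + 1 + 1 = 5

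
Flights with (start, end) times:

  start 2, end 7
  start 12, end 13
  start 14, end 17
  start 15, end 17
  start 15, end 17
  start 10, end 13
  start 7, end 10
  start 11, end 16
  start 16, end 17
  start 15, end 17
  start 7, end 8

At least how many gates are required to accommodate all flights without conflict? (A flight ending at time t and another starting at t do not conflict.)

The answer is the maximum number of intervals overlapping at any instant.
starts: [2, 7, 7, 10, 11, 12, 14, 15, 15, 15, 16]
ends:   [7, 8, 10, 13, 13, 16, 17, 17, 17, 17, 17]
s2→1 e7→0 s7→1 s7→2 e8→1 e10→0 s10→1 s11→2 s12→3 e13→2 e13→1 s14→2 s15→3 s15→4 s15→5  — peak 5.

5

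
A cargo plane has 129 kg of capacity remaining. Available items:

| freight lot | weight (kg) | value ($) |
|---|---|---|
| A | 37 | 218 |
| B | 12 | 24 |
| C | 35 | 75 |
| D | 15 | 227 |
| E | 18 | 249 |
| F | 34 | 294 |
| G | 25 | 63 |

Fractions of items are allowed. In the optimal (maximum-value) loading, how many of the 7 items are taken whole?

5

Greedy by value/weight ratio, highest first.
Ratios (sorted): D 15.13, E 13.83, F 8.65, A 5.89, G 2.52, C 2.14, B 2.00
take D (15 @ 227); take E (18 @ 249); take F (34 @ 294); take A (37 @ 218); take G (25 @ 63). Capacity used 129/129.
5 item(s) taken whole.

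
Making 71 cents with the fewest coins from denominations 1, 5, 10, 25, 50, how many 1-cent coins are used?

Use the largest denomination that fits, subtract, and repeat.
71 − 1×50→21 − 2×10→1 − 1×1→0
Count of 1: 1

1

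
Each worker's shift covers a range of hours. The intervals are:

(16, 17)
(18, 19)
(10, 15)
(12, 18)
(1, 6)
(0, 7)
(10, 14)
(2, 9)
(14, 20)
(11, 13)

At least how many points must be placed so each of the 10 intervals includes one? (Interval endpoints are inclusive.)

4

Sort by right endpoint; whenever an interval is uncovered, place a point at its right end.
By right end: [1,6]  [0,7]  [2,9]  [11,13]  [10,14]  [10,15]  [16,17]  [12,18]  [18,19]  [14,20]
[1,6] uncovered → point at 6; [11,13] uncovered → point at 13; [16,17] uncovered → point at 17; [18,19] uncovered → point at 19.
Points: 6, 13, 17, 19 (4 total).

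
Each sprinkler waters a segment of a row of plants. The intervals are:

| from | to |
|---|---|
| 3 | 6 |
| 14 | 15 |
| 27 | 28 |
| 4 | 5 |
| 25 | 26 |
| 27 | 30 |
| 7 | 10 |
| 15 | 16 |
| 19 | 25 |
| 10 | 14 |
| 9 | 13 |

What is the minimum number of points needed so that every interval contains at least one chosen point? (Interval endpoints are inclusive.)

5

Sort by right endpoint; whenever an interval is uncovered, place a point at its right end.
Sorted: [4,5] [3,6] [7,10] [9,13] [10,14] [14,15] [15,16] [19,25] [25,26] [27,28] [27,30]
{[4,5],[3,6]} hit by 5; {[7,10],[9,13],[10,14]} hit by 10; {[14,15],[15,16]} hit by 15; {[19,25],[25,26]} hit by 25; {[27,28],[27,30]} hit by 28.
Points: 5, 10, 15, 25, 28 (5 total).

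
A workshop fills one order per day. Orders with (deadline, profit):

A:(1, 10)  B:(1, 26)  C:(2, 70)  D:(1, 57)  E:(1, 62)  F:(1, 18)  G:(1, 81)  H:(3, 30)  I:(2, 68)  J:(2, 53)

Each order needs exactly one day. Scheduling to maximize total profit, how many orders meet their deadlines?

By profit: G(d1,81), C(d2,70), I(d2,68), E(d1,62), D(d1,57), J(d2,53), H(d3,30), B(d1,26), F(d1,18), A(d1,10)
G→slot 1; C→slot 2; I skipped; E skipped; D skipped; J skipped; H→slot 3; B skipped; F skipped; A skipped.
3 of 10 scheduled.

3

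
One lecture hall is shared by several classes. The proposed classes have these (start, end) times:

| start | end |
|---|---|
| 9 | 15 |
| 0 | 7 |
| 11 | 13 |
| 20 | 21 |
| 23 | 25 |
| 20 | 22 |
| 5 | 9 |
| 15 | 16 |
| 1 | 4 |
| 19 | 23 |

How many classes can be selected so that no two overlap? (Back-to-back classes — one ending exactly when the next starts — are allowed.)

6

Greedy by earliest finish: after sorting by end time, pick each interval compatible with the last pick.
Sorted by end: (1,4)  (0,7)  (5,9)  (11,13)  (9,15)  (15,16)  (20,21)  (20,22)  (19,23)  (23,25)
take (1,4); skip (0,7); take (5,9); take (11,13); take (15,16); take (20,21); skip (19,23); take (23,25).
Selected 6 classes.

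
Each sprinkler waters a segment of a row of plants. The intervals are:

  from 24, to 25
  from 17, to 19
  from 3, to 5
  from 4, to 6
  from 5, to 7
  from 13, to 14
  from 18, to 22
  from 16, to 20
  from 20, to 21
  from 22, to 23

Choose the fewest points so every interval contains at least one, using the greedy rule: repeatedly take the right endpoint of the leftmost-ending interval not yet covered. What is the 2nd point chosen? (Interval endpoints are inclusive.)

14

By right end: [3,5]  [4,6]  [5,7]  [13,14]  [17,19]  [16,20]  [20,21]  [18,22]  [22,23]  [24,25]
[3,5] uncovered → point at 5; [13,14] uncovered → point at 14; [17,19] uncovered → point at 19; [20,21] uncovered → point at 21; [22,23] uncovered → point at 23; [24,25] uncovered → point at 25.
Points: 5, 14, 19, 21, 23, 25 (6 total).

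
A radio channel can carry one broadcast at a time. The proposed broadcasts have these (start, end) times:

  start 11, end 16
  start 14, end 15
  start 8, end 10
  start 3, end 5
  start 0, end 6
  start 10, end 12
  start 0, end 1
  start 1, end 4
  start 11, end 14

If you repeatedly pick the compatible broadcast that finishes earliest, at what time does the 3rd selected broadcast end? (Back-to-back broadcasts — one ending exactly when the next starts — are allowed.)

Greedy by earliest finish: after sorting by end time, pick each interval compatible with the last pick.
By end time: (0,1), (1,4), (3,5), (0,6), (8,10), (10,12), (11,14), (14,15), (11,16).
Pick (0,1); next start ≥ 1 → (1,4); next start ≥ 4 → (8,10); next start ≥ 10 → (10,12); next start ≥ 12 → (14,15).
Selected: (0,1) (1,4) (8,10) (10,12) (14,15)

10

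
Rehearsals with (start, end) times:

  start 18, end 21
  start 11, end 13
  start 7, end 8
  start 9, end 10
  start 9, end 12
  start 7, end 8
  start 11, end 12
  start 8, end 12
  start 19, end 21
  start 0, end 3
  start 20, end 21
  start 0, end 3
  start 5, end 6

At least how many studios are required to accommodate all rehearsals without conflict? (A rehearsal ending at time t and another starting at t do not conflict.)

4

The answer is the maximum number of intervals overlapping at any instant.
starts: [0, 0, 5, 7, 7, 8, 9, 9, 11, 11, 18, 19, 20]
ends:   [3, 3, 6, 8, 8, 10, 12, 12, 12, 13, 21, 21, 21]
s0→1 s0→2 e3→1 e3→0 s5→1 e6→0 s7→1 s7→2 e8→1 e8→0 s8→1 s9→2 s9→3 e10→2 s11→3 s11→4  — peak 4.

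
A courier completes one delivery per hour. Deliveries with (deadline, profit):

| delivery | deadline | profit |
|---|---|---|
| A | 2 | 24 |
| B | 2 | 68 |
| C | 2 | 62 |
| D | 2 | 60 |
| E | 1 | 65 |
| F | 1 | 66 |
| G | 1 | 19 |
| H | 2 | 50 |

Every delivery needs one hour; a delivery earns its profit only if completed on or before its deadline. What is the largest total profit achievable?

134

Take jobs in profit order; each goes to the latest open slot no later than its deadline.
By profit: B(d2,68), F(d1,66), E(d1,65), C(d2,62), D(d2,60), H(d2,50), A(d2,24), G(d1,19)
B→slot 2; F→slot 1; E skipped; C skipped; D skipped; H skipped; A skipped; G skipped.
Profit = 66 + 68 = 134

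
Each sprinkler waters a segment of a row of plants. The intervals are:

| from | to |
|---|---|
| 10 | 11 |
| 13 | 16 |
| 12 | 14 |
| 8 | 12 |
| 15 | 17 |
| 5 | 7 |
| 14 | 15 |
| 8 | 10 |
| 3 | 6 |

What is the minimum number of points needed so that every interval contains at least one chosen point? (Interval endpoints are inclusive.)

Sort by right endpoint; whenever an interval is uncovered, place a point at its right end.
Sorted: [3,6] [5,7] [8,10] [10,11] [8,12] [12,14] [14,15] [13,16] [15,17]
{[3,6],[5,7]} hit by 6; {[8,10],[10,11],[8,12]} hit by 10; {[12,14],[14,15],[13,16]} hit by 14; {[15,17]} hit by 17.
Points: 6, 10, 14, 17 (4 total).

4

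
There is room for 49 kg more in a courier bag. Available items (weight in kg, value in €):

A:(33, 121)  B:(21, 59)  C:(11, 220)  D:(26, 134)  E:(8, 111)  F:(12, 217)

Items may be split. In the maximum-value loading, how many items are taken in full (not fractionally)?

Greedy by value/weight ratio, highest first.
Ratios (sorted): C 20.00, F 18.08, E 13.88, D 5.15, A 3.67, B 2.81
take C (11 @ 220); take F (12 @ 217); take E (8 @ 111); take 18/26 of D → 92.77. Capacity used 49/49.
3 item(s) taken whole; one partial (take 18/26 of D).

3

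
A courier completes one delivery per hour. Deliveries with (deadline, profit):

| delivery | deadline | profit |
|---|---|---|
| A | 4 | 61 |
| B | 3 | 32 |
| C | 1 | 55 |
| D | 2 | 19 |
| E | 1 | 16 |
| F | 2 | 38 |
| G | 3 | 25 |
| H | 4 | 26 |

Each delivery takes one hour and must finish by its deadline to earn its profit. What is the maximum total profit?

Profit order: A=61 C=55 F=38 B=32 H=26 G=25 D=19 E=16
Assign: A→slot 4, C→slot 1, F→slot 2, B→slot 3, H skipped, G skipped, D skipped, E skipped.
Slots: [1:C] [2:F] [3:B] [4:A]
Profit = 55 + 38 + 32 + 61 = 186

186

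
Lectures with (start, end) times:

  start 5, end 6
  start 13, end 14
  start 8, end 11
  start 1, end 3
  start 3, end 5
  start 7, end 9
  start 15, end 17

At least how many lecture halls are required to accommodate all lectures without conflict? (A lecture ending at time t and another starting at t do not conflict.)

Count concurrent intervals with a sweep; the peak is the room count.
starts: [1, 3, 5, 7, 8, 13, 15]
ends:   [3, 5, 6, 9, 11, 14, 17]
s1→1 e3→0 s3→1 e5→0 s5→1 e6→0 s7→1 s8→2  — peak 2.

2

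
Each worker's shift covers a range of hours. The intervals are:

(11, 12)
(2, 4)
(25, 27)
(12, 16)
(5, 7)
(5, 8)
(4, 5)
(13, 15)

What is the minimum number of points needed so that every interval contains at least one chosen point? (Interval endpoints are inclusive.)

5

Sort by right endpoint; whenever an interval is uncovered, place a point at its right end.
Sorted: [2,4] [4,5] [5,7] [5,8] [11,12] [13,15] [12,16] [25,27]
{[2,4],[4,5]} hit by 4; {[5,7],[5,8]} hit by 7; {[11,12]} hit by 12; {[13,15],[12,16]} hit by 15; {[25,27]} hit by 27.
Points: 4, 7, 12, 15, 27 (5 total).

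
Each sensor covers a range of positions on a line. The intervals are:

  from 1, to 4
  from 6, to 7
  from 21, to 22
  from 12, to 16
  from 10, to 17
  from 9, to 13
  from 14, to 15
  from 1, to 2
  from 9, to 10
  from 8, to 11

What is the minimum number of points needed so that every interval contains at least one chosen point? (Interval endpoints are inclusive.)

Process intervals by earliest right end; each time one isn't hit yet, stab at its right endpoint.
By right end: [1,2]  [1,4]  [6,7]  [9,10]  [8,11]  [9,13]  [14,15]  [12,16]  [10,17]  [21,22]
[1,2] uncovered → point at 2; [6,7] uncovered → point at 7; [9,10] uncovered → point at 10; [14,15] uncovered → point at 15; [21,22] uncovered → point at 22.
Points: 2, 7, 10, 15, 22 (5 total).

5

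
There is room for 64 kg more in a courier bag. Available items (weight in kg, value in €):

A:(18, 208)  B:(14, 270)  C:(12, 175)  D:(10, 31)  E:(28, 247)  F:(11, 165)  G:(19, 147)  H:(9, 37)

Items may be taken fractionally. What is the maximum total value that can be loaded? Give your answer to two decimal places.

Order: B (270/14=19.29) > F (165/11=15.00) > C (175/12=14.58) > A (208/18=11.56) > E (247/28=8.82) > G (147/19=7.74) > H (37/9=4.11) > D (31/10=3.10)
Fill: take B (14 @ 270) → take F (11 @ 165) → take C (12 @ 175) → take A (18 @ 208) → take 9/28 of E → 79.39; 64/64 used.
Total value = 897.39

897.39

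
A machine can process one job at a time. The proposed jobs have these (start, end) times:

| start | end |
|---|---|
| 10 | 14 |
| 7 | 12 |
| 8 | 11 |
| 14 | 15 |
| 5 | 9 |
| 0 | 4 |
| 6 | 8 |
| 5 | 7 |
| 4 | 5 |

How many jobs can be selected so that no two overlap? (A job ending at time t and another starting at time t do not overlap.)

5

Greedy by earliest finish: after sorting by end time, pick each interval compatible with the last pick.
Sorted by end: (0,4)  (4,5)  (5,7)  (6,8)  (5,9)  (8,11)  (7,12)  (10,14)  (14,15)
take (0,4); take (4,5); take (5,7); skip (5,9); take (8,11); skip (7,12); take (14,15).
Selected 5 jobs.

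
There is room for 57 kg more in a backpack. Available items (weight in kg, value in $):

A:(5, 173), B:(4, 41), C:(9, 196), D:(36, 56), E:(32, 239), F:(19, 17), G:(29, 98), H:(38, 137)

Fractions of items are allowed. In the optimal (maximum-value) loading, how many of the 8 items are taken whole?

Ratios (sorted): A 34.60, C 21.78, B 10.25, E 7.47, H 3.61, G 3.38, D 1.56, F 0.89
take A (5 @ 173); take C (9 @ 196); take B (4 @ 41); take E (32 @ 239); take 7/38 of H → 25.24. Capacity used 57/57.
4 item(s) taken whole; one partial (take 7/38 of H).

4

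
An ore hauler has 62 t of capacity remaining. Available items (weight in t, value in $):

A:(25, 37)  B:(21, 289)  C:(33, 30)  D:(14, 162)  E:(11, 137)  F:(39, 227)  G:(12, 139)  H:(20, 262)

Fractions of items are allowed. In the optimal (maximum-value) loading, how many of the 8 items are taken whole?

Ratios (sorted): B 13.76, H 13.10, E 12.45, G 11.58, D 11.57, F 5.82, A 1.48, C 0.91
take B (21 @ 289); take H (20 @ 262); take E (11 @ 137); take 10/12 of G → 115.83. Capacity used 62/62.
3 item(s) taken whole; one partial (take 10/12 of G).

3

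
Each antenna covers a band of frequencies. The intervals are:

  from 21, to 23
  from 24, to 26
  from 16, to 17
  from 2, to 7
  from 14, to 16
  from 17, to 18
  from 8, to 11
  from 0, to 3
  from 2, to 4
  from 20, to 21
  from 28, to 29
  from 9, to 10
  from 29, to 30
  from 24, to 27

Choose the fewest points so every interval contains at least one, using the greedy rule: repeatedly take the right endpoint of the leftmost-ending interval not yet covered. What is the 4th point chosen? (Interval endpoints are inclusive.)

Sort by right endpoint; whenever an interval is uncovered, place a point at its right end.
Sorted: [0,3] [2,4] [2,7] [9,10] [8,11] [14,16] [16,17] [17,18] [20,21] [21,23] [24,26] [24,27] [28,29] [29,30]
{[0,3],[2,4],[2,7]} hit by 3; {[9,10],[8,11]} hit by 10; {[14,16],[16,17]} hit by 16; {[17,18]} hit by 18; {[20,21],[21,23]} hit by 21; {[24,26],[24,27]} hit by 26; {[28,29],[29,30]} hit by 29.
Points: 3, 10, 16, 18, 21, 26, 29 (7 total).

18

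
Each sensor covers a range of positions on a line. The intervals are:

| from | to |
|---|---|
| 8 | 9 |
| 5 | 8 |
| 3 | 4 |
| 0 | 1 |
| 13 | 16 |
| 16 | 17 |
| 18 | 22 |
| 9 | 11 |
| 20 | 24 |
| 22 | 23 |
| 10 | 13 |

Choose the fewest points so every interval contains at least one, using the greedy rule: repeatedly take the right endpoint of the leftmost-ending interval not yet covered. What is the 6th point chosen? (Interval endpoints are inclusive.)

22

Sort by right endpoint; whenever an interval is uncovered, place a point at its right end.
Sorted: [0,1] [3,4] [5,8] [8,9] [9,11] [10,13] [13,16] [16,17] [18,22] [22,23] [20,24]
{[0,1]} hit by 1; {[3,4]} hit by 4; {[5,8],[8,9]} hit by 8; {[9,11],[10,13]} hit by 11; {[13,16],[16,17]} hit by 16; {[18,22],[22,23],[20,24]} hit by 22.
Points: 1, 4, 8, 11, 16, 22 (6 total).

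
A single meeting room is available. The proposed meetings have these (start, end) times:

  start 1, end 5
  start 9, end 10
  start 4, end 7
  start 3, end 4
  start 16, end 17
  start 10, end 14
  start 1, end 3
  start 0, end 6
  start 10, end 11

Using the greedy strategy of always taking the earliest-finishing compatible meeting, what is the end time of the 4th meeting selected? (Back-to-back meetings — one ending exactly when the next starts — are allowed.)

Sorted by end: (1,3)  (3,4)  (1,5)  (0,6)  (4,7)  (9,10)  (10,11)  (10,14)  (16,17)
take (1,3); take (3,4); take (4,7); take (9,10); take (10,11); take (16,17).
Selected: (1,3) (3,4) (4,7) (9,10) (10,11) (16,17)

10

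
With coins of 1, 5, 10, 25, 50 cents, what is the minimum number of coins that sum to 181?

6

Greedy: take as many of the largest coin as possible, then repeat with the remainder.
181 = 3×50 + 1×25 + 1×5 + 1×1
Total coins = 3 + 1 + 1 + 1 = 6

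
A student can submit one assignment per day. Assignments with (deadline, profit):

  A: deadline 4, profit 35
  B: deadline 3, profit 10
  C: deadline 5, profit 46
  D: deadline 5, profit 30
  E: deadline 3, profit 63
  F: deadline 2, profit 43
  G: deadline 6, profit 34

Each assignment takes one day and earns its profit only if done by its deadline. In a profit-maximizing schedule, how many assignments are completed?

Take jobs in profit order; each goes to the latest open slot no later than its deadline.
By profit: E(d3,63), C(d5,46), F(d2,43), A(d4,35), G(d6,34), D(d5,30), B(d3,10)
E→slot 3; C→slot 5; F→slot 2; A→slot 4; G→slot 6; D→slot 1; B skipped.
6 of 7 scheduled.

6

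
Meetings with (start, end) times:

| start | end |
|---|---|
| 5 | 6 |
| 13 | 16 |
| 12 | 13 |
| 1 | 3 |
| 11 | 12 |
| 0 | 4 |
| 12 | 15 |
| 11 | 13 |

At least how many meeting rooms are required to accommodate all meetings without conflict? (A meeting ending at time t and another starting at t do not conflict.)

Count concurrent intervals with a sweep; the peak is the room count.
starts: [0, 1, 5, 11, 11, 12, 12, 13]
ends:   [3, 4, 6, 12, 13, 13, 15, 16]
s0→1 s1→2 e3→1 e4→0 s5→1 e6→0 s11→1 s11→2 e12→1 s12→2 s12→3  — peak 3.

3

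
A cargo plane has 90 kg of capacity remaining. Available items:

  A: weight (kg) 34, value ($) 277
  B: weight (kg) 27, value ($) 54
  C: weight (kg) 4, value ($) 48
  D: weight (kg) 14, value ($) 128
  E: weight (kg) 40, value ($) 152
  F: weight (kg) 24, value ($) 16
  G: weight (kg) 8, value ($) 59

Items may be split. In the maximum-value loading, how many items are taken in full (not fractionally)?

4

Sort by value per unit weight and fill in that order.
Ratios (sorted): C 12.00, D 9.14, A 8.15, G 7.38, E 3.80, B 2.00, F 0.67
take C (4 @ 48); take D (14 @ 128); take A (34 @ 277); take G (8 @ 59); take 30/40 of E → 114.00. Capacity used 90/90.
4 item(s) taken whole; one partial (take 30/40 of E).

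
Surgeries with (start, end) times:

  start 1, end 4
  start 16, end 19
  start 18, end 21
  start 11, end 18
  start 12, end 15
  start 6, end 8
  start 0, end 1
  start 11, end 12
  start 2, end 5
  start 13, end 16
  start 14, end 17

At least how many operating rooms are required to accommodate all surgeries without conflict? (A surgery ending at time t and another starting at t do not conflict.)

4

Count concurrent intervals with a sweep; the peak is the room count.
Events (time:±→running): 0:+→1 1:-→0 1:+→1 2:+→2 4:-→1 5:-→0 6:+→1 8:-→0 11:+→1 11:+→2 12:-→1 12:+→2 13:+→3 14:+→4 … peak 4.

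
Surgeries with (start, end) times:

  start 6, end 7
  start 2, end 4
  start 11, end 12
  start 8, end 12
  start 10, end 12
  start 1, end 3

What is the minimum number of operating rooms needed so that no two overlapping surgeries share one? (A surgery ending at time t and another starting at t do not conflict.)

3

Count concurrent intervals with a sweep; the peak is the room count.
starts: [1, 2, 6, 8, 10, 11]
ends:   [3, 4, 7, 12, 12, 12]
s1→1 s2→2 e3→1 e4→0 s6→1 e7→0 s8→1 s10→2 s11→3  — peak 3.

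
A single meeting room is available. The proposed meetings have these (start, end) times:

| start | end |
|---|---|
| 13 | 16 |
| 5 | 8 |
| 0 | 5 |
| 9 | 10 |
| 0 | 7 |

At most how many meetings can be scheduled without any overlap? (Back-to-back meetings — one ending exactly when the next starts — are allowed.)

Greedy by earliest finish: after sorting by end time, pick each interval compatible with the last pick.
By end time: (0,5), (0,7), (5,8), (9,10), (13,16).
Pick (0,5); next start ≥ 5 → (5,8); next start ≥ 8 → (9,10); next start ≥ 10 → (13,16).
Selected 4 meetings.

4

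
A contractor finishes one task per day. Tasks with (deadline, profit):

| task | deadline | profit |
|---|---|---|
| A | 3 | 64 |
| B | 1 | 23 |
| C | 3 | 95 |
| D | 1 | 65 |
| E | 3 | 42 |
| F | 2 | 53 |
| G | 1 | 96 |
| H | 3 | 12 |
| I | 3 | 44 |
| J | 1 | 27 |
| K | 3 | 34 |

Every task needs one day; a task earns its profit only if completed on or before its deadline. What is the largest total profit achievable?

255

Take jobs in profit order; each goes to the latest open slot no later than its deadline.
Profit order: G=96 C=95 D=65 A=64 F=53 I=44 E=42 K=34 J=27 B=23 H=12
Assign: G→slot 1, C→slot 3, D skipped, A→slot 2, F skipped, I skipped, E skipped, K skipped, J skipped, B skipped, H skipped.
Slots: [1:G] [2:A] [3:C]
Profit = 96 + 64 + 95 = 255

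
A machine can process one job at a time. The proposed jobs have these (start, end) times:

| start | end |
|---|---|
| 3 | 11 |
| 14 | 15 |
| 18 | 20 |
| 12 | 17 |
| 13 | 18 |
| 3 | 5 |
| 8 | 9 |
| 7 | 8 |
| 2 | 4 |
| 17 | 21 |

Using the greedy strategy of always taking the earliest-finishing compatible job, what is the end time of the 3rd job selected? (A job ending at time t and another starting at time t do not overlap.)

Order by finish time; keep every interval that doesn't clash with the previous kept one.
By end time: (2,4), (3,5), (7,8), (8,9), (3,11), (14,15), (12,17), (13,18), (18,20), (17,21).
Pick (2,4); next start ≥ 4 → (7,8); next start ≥ 8 → (8,9); next start ≥ 9 → (14,15); next start ≥ 15 → (18,20).
Selected: (2,4) (7,8) (8,9) (14,15) (18,20)

9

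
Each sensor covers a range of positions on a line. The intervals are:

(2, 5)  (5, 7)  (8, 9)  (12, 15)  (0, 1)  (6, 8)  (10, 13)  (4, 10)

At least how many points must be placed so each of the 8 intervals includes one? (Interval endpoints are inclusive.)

4

Process intervals by earliest right end; each time one isn't hit yet, stab at its right endpoint.
By right end: [0,1]  [2,5]  [5,7]  [6,8]  [8,9]  [4,10]  [10,13]  [12,15]
[0,1] uncovered → point at 1; [2,5] uncovered → point at 5; [6,8] uncovered → point at 8; [10,13] uncovered → point at 13.
Points: 1, 5, 8, 13 (4 total).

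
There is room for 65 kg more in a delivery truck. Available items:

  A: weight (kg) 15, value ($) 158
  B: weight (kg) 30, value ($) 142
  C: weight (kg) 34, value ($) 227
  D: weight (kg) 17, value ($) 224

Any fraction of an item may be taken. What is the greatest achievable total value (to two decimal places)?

602.32

Sort by value per unit weight and fill in that order.
Order: D (224/17=13.18) > A (158/15=10.53) > C (227/34=6.68) > B (142/30=4.73)
Fill: take D (17 @ 224) → take A (15 @ 158) → take 33/34 of C → 220.32; 65/65 used.
Total value = 602.32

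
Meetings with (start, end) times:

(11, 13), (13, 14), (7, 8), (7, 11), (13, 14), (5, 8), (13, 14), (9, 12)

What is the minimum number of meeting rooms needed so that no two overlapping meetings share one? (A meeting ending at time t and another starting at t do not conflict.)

The answer is the maximum number of intervals overlapping at any instant.
Events (time:±→running): 5:+→1 7:+→2 7:+→3 … peak 3.

3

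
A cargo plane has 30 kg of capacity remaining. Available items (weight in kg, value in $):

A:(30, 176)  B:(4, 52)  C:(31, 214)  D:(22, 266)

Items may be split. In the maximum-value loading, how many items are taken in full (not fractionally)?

Order: B (52/4=13.00) > D (266/22=12.09) > C (214/31=6.90) > A (176/30=5.87)
Fill: take B (4 @ 52) → take D (22 @ 266) → take 4/31 of C → 27.61; 30/30 used.
2 item(s) taken whole; one partial (take 4/31 of C).

2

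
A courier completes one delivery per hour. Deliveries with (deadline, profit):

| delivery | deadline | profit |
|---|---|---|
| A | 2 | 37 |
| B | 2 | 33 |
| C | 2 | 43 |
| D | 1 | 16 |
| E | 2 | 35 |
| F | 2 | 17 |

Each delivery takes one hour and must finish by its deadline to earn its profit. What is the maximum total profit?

80

By profit: C(d2,43), A(d2,37), E(d2,35), B(d2,33), F(d2,17), D(d1,16)
C→slot 2; A→slot 1; E skipped; B skipped; F skipped; D skipped.
Profit = 37 + 43 = 80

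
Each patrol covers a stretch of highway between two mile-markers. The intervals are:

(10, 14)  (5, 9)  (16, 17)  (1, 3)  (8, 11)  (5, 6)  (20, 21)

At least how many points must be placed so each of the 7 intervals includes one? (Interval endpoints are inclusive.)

5

Process intervals by earliest right end; each time one isn't hit yet, stab at its right endpoint.
Sorted: [1,3] [5,6] [5,9] [8,11] [10,14] [16,17] [20,21]
{[1,3]} hit by 3; {[5,6],[5,9]} hit by 6; {[8,11],[10,14]} hit by 11; {[16,17]} hit by 17; {[20,21]} hit by 21.
Points: 3, 6, 11, 17, 21 (5 total).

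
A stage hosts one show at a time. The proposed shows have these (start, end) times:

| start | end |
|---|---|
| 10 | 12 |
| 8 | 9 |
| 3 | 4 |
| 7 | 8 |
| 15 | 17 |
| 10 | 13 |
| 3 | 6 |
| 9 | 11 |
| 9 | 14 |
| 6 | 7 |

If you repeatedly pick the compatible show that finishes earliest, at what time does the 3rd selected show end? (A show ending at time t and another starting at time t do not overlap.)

Sort by end time and greedily take each interval whose start is ≥ the last chosen end.
By end time: (3,4), (3,6), (6,7), (7,8), (8,9), (9,11), (10,12), (10,13), (9,14), (15,17).
Pick (3,4); next start ≥ 4 → (6,7); next start ≥ 7 → (7,8); next start ≥ 8 → (8,9); next start ≥ 9 → (9,11); next start ≥ 11 → (15,17).
Selected: (3,4) (6,7) (7,8) (8,9) (9,11) (15,17)

8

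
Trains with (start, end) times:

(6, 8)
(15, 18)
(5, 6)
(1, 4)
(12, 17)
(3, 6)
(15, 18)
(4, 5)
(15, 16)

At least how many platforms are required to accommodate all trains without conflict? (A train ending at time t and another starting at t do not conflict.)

4

Count concurrent intervals with a sweep; the peak is the room count.
starts: [1, 3, 4, 5, 6, 12, 15, 15, 15]
ends:   [4, 5, 6, 6, 8, 16, 17, 18, 18]
s1→1 s3→2 e4→1 s4→2 e5→1 s5→2 e6→1 e6→0 s6→1 e8→0 s12→1 s15→2 s15→3 s15→4  — peak 4.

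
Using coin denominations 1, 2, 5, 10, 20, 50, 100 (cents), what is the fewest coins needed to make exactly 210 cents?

Use the largest denomination that fits, subtract, and repeat.
210 − 2×100→10 − 1×10→0
Total coins = 2 + 1 = 3

3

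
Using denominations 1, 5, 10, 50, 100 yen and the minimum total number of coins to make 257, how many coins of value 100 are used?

2

Use the largest denomination that fits, subtract, and repeat.
257 = 2×100 + 1×50 + 1×5 + 2×1
Count of 100: 2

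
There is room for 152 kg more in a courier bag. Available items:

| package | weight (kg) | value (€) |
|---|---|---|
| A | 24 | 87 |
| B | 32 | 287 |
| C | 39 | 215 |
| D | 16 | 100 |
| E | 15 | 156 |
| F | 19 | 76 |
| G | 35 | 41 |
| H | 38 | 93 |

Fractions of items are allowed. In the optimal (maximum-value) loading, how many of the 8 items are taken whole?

Order: E (156/15=10.40) > B (287/32=8.97) > D (100/16=6.25) > C (215/39=5.51) > F (76/19=4.00) > A (87/24=3.62) > H (93/38=2.45) > G (41/35=1.17)
Fill: take E (15 @ 156) → take B (32 @ 287) → take D (16 @ 100) → take C (39 @ 215) → take F (19 @ 76) → take A (24 @ 87) → take 7/38 of H → 17.13; 152/152 used.
6 item(s) taken whole; one partial (take 7/38 of H).

6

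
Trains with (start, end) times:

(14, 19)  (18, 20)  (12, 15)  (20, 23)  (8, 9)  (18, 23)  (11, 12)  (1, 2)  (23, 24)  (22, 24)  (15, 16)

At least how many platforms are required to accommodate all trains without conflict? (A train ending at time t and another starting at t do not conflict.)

Events (time:±→running): 1:+→1 2:-→0 8:+→1 9:-→0 11:+→1 12:-→0 12:+→1 14:+→2 15:-→1 15:+→2 16:-→1 18:+→2 18:+→3 … peak 3.

3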